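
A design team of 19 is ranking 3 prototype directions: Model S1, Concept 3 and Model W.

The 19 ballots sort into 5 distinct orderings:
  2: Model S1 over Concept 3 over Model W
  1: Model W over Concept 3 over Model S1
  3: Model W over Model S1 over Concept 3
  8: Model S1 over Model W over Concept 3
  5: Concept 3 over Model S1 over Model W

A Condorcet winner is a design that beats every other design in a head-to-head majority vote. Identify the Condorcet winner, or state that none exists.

Model S1

Check each pair by majority over 19 ballots:
Model S1 vs Concept 3: Model S1 preferred on 2+3+8 = 13 ballots; Model S1 wins 13–6.
Model S1 vs Model W: Model S1, 15–4.
Concept 3 vs Model W: 2+5 = 7 for Concept 3, 12 for Model W — Model W by 12–7.
Only Model S1 has no losses; Model S1 is the Condorcet winner.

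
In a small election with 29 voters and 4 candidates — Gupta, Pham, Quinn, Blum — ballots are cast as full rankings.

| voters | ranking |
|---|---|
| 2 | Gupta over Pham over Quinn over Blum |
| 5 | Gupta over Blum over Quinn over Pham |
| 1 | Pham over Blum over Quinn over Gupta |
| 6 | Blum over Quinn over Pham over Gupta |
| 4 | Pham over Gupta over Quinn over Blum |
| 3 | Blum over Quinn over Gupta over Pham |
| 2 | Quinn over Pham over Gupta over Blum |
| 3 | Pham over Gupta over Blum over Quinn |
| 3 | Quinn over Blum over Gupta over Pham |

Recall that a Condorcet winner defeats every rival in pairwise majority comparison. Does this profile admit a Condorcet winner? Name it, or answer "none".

Pairwise majorities:
Gupta–Pham: Pham 16–13.
Gupta vs Quinn: Quinn, 15–14.
Gupta vs Blum: Gupta, 16–13.
Pham vs Quinn: Quinn wins 19–10.
Pham–Blum: Blum 17–12.
Quinn–Blum: Blum 18–11.
Each candidate drops at least one matchup (Gupta loses to Pham; Pham loses to Quinn; Quinn loses to Blum; Blum loses to Gupta); the cycle Gupta → Blum → Pham → Gupta rules out a Condorcet winner.

none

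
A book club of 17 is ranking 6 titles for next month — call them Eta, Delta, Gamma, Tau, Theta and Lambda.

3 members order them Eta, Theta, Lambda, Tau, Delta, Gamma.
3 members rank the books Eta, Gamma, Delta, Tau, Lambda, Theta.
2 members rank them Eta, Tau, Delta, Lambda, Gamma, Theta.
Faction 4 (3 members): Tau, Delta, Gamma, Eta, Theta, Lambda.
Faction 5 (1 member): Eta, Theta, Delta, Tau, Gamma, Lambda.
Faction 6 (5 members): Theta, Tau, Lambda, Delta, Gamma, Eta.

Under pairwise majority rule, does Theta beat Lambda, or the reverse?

Ballots ranking Theta above Lambda: 3 + 3 + 1 + 5 = 12.
Ballots ranking Lambda above Theta: 17 − 12 = 5.
Theta wins the head-to-head 12–5.

Theta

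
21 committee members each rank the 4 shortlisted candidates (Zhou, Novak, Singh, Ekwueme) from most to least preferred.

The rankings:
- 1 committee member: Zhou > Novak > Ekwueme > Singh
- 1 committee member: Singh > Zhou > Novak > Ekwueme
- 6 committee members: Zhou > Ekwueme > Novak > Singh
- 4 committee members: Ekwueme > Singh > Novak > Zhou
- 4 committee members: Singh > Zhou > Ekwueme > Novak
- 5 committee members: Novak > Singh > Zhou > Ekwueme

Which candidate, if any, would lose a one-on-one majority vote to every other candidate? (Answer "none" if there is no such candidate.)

Pairwise majorities:
Zhou vs Novak: Zhou, 12–9.
Zhou vs Singh: Singh, 14–7.
Zhou vs Ekwueme: Zhou wins 17–4.
Novak–Singh: Novak 12–9.
Novak vs Ekwueme: Ekwueme, 14–7.
Singh–Ekwueme: Ekwueme 11–10.
No candidate is winless: Zhou beats Novak; Novak beats Singh; Singh beats Zhou; Ekwueme beats Novak. There is no Condorcet loser.

none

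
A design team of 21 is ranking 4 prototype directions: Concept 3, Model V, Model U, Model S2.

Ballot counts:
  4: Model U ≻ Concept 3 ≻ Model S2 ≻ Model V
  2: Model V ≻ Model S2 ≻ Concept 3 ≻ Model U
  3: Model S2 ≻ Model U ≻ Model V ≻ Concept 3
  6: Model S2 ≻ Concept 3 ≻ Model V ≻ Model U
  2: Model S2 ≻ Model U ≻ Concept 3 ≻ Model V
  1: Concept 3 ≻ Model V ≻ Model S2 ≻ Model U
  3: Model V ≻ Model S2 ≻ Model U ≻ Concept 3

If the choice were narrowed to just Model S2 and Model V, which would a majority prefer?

Ballots ranking Model S2 above Model V: 4 + 3 + 6 + 2 = 15.
Ballots ranking Model V above Model S2: 21 − 15 = 6.
Model S2 wins the head-to-head 15–6.

Model S2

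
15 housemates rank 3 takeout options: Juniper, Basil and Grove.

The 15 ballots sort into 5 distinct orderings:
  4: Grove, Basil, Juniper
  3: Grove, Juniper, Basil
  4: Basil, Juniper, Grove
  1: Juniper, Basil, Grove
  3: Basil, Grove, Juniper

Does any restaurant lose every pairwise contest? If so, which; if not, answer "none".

Head-to-head results (15 friends):
Juniper vs Basil: Juniper is ranked higher on 3+1 = 4 ballots, Basil on 11. Basil wins 11–4.
Juniper–Grove: Grove 10–5.
Basil–Grove: Basil 8–7.
Juniper is beaten in every head-to-head and is the Condorcet loser.

Juniper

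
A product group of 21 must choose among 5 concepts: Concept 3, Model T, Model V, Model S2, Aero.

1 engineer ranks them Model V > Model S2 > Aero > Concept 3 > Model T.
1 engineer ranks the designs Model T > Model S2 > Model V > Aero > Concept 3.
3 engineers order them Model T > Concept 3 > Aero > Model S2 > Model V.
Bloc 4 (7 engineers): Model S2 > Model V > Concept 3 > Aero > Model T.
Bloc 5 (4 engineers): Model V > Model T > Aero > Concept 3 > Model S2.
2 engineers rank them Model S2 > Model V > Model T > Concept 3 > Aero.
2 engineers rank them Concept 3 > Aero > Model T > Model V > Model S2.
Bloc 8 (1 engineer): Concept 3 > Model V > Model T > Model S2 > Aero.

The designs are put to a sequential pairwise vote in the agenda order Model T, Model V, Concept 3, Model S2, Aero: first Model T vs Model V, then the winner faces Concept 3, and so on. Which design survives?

Round 1: Model T vs Model V — 6–15, Model V advances.
Round 2: Model V vs Concept 3 — 15–6, Model V advances.
Round 3: Model V vs Model S2 — 8–13, Model S2 advances.
Round 4: Model S2 vs Aero — 12–9, Model S2 advances.
The agenda winner is Model S2.

Model S2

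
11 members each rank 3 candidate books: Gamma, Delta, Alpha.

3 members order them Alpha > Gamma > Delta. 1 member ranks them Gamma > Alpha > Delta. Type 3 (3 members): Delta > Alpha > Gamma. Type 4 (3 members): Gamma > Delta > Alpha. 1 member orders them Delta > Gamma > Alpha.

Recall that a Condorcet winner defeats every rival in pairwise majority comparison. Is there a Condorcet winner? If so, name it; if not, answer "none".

none

Pairwise majorities:
Gamma–Delta: Gamma 7–4.
Gamma vs Alpha: Alpha, 6–5.
Delta–Alpha: Delta 7–4.
No book is unbeaten: Gamma loses to Alpha; Delta loses to Gamma; Alpha loses to Delta. In particular Gamma > Delta > Alpha > Gamma is a majority cycle — no Condorcet winner exists.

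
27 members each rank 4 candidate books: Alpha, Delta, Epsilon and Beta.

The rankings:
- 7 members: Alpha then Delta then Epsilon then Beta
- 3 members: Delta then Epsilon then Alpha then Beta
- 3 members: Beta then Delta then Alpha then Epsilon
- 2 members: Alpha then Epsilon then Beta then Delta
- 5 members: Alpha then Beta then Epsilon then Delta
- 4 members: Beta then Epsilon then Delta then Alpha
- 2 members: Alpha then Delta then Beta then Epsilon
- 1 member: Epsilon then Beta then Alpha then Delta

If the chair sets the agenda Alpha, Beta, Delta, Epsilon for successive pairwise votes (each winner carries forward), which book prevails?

Round 1: Alpha vs Beta — 19–8, Alpha advances.
Round 2: Alpha vs Delta — 17–10, Alpha advances.
Round 3: Alpha vs Epsilon — 19–8, Alpha advances.
Alpha survives the agenda.

Alpha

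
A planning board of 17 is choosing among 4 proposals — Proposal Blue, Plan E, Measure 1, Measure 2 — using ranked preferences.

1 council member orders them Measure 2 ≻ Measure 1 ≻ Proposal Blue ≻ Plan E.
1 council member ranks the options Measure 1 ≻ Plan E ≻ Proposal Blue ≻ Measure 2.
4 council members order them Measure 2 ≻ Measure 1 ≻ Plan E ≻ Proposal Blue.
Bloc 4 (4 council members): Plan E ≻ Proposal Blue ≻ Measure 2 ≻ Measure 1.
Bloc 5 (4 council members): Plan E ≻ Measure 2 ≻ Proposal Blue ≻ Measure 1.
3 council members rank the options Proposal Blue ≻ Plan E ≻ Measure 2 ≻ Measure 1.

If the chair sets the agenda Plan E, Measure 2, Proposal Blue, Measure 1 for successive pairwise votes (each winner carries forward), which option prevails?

Round 1: Plan E vs Measure 2 — 12–5, Plan E advances.
Round 2: Plan E vs Proposal Blue — 13–4, Plan E advances.
Round 3: Plan E vs Measure 1 — 11–6, Plan E advances.
Plan E survives the agenda.

Plan E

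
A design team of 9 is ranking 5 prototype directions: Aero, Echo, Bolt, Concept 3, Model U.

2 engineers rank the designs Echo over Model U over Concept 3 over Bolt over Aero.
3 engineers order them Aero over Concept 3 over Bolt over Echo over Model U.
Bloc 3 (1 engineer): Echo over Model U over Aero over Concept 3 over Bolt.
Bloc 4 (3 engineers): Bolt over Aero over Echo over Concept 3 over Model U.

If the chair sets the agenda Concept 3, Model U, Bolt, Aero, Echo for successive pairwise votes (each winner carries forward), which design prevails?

Round 1: Concept 3 vs Model U — 6–3, Concept 3 advances.
Round 2: Concept 3 vs Bolt — 6–3, Concept 3 advances.
Round 3: Concept 3 vs Aero — 2–7, Aero advances.
Round 4: Aero vs Echo — 6–3, Aero advances.
The agenda winner is Aero.

Aero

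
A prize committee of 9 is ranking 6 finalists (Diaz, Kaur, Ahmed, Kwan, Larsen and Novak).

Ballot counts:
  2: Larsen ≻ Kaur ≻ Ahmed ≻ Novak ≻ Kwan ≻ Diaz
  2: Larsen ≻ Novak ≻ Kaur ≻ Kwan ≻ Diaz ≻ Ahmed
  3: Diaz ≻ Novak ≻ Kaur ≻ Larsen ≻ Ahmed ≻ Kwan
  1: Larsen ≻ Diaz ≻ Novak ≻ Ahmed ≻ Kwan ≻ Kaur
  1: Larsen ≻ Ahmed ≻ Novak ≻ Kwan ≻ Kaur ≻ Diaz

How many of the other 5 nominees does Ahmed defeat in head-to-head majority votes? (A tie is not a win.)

1

Ahmed against each rival (9 jurors):
Ahmed vs Diaz: Diaz wins 6–3.
Ahmed vs Kaur: Kaur, 7–2.
Ahmed vs Kwan: Ahmed is ranked higher on 2+3+1+1 = 7 ballots, Kwan on 2. Ahmed wins 7–2.
Ahmed–Larsen: Larsen 9–0.
Ahmed vs Novak: 2+1 = 3 for Ahmed, 6 for Novak — Novak by 6–3.
Ahmed beats Kwan; loses to Diaz, Kaur, Larsen, Novak — 1 pairwise win.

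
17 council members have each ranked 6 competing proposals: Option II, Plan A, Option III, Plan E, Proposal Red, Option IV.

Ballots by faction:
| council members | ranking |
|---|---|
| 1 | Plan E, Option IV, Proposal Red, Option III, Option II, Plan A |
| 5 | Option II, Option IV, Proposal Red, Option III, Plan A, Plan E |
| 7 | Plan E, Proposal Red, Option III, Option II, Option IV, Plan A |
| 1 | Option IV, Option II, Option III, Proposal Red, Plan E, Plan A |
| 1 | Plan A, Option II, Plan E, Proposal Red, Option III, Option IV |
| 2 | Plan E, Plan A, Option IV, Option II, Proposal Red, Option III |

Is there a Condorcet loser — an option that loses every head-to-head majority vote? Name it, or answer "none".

Head-to-head results (17 council members):
Option II vs Plan A: Option II wins 14–3.
Option II vs Option III: Option II preferred on 5+1+1+2 = 9 ballots; Option II wins 9–8.
Option II vs Plan E: Plan E, 10–7.
Option II vs Proposal Red: Option II, 9–8.
Option II–Option IV: Option II 13–4.
Plan A vs Option III: 1+2 = 3 for Plan A, 14 for Option III — Option III by 14–3.
Plan A–Plan E: Plan E 11–6.
Plan A vs Proposal Red: 1+2 = 3 for Plan A, 14 for Proposal Red — Proposal Red by 14–3.
Plan A–Option IV: Option IV 14–3.
Option III–Plan E: Plan E 11–6.
Option III vs Proposal Red: 1 to 16, Proposal Red.
Option III vs Option IV: Option IV wins 9–8.
Plan E vs Proposal Red: 1+7+1+2 = 11 for Plan E, 6 for Proposal Red — Plan E by 11–6.
Plan E vs Option IV: Plan E wins 11–6.
Proposal Red vs Option IV: Option IV wins 9–8.
Only Plan A has no wins; Plan A is the Condorcet loser.

Plan A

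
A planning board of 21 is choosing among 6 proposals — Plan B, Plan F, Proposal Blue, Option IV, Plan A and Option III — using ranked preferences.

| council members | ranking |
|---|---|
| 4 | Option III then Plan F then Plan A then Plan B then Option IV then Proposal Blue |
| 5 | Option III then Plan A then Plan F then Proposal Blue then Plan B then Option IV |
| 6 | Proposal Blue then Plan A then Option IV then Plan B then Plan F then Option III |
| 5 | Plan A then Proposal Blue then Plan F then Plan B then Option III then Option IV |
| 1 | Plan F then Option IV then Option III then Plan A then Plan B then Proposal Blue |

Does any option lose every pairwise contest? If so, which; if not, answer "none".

Pairwise majorities:
Plan B vs Plan F: Plan F wins 15–6.
Plan B vs Proposal Blue: Plan B is ranked higher on 4+1 = 5 ballots, Proposal Blue on 16. Proposal Blue wins 16–5.
Plan B–Option IV: Plan B 14–7.
Plan B vs Plan A: Plan A wins 21–0.
Plan B vs Option III: Plan B is ranked higher on 6+5 = 11 ballots, Option III on 10. Plan B wins 11–10.
Plan F–Proposal Blue: Proposal Blue 11–10.
Plan F vs Option IV: 4+5+5+1 = 15 for Plan F, 6 for Option IV — Plan F by 15–6.
Plan F vs Plan A: Plan A, 16–5.
Plan F vs Option III: Plan F is ranked higher on 6+5+1 = 12 ballots, Option III on 9. Plan F wins 12–9.
Proposal Blue vs Option IV: Proposal Blue, 16–5.
Proposal Blue vs Plan A: 6 to 15, Plan A.
Proposal Blue vs Option III: 6+5 = 11 for Proposal Blue, 10 for Option III — Proposal Blue by 11–10.
Option IV vs Plan A: Plan A, 20–1.
Option IV vs Option III: Option IV is ranked higher on 6+1 = 7 ballots, Option III on 14. Option III wins 14–7.
Plan A vs Option III: Plan A preferred on 6+5 = 11 ballots; Plan A wins 11–10.
Option IV loses to every other option — it is the Condorcet loser.

Option IV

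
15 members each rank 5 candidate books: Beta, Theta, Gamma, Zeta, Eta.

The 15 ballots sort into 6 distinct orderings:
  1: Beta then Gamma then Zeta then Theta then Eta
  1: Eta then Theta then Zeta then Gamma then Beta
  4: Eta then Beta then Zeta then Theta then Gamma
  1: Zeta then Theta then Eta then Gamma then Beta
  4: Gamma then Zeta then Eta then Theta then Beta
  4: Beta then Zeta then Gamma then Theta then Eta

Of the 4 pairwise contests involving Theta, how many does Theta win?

0

Theta against each rival (15 members):
Theta vs Beta: Beta, 9–6.
Theta vs Gamma: Gamma, 9–6.
Theta–Zeta: Zeta 14–1.
Theta vs Eta: Eta, 9–6.
Theta beats no one; loses to Beta, Gamma, Zeta, Eta — 0 pairwise wins.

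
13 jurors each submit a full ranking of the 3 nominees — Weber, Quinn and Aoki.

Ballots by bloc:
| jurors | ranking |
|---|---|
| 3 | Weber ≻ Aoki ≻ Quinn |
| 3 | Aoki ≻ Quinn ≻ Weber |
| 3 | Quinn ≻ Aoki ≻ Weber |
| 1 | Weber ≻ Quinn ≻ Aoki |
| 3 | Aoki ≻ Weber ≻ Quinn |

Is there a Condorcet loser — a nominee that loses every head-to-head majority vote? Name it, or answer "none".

Head-to-head results (13 jurors):
Weber vs Quinn: Weber preferred on 3+1+3 = 7 ballots; Weber wins 7–6.
Weber vs Aoki: Aoki, 9–4.
Quinn vs Aoki: Aoki wins 9–4.
Quinn loses to every other nominee — it is the Condorcet loser.

Quinn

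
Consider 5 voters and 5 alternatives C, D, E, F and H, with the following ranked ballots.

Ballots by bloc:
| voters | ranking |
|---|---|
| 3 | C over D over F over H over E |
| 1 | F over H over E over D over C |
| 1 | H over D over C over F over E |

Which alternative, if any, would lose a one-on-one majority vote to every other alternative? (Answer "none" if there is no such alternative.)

E

Head-to-head results (5 voters):
C–D: C 3–2.
C–E: C 4–1.
C–F: C 4–1.
C vs H: C is ranked higher on 3 ballots, H on 2. C wins 3–2.
D–E: D 4–1.
D vs F: D is ranked higher on 3+1 = 4 ballots, F on 1. D wins 4–1.
D vs H: D preferred on 3 ballots; D wins 3–2.
E vs F: F wins 5–0.
E vs H: 0 for E, 5 for H — H by 5–0.
F vs H: 4 to 1, F.
Only E has no wins; E is the Condorcet loser.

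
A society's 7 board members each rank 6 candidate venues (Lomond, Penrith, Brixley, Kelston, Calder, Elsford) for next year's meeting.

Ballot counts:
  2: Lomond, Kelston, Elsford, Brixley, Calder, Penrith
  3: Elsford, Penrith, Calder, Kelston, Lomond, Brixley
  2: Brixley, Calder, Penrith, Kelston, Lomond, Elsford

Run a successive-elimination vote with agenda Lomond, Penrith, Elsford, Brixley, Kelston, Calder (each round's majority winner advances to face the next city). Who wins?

Calder

Round 1: Lomond vs Penrith — 2–5, Penrith advances.
Round 2: Penrith vs Elsford — 2–5, Elsford advances.
Round 3: Elsford vs Brixley — 5–2, Elsford advances.
Round 4: Elsford vs Kelston — 3–4, Kelston advances.
Round 5: Kelston vs Calder — 2–5, Calder advances.
The agenda winner is Calder.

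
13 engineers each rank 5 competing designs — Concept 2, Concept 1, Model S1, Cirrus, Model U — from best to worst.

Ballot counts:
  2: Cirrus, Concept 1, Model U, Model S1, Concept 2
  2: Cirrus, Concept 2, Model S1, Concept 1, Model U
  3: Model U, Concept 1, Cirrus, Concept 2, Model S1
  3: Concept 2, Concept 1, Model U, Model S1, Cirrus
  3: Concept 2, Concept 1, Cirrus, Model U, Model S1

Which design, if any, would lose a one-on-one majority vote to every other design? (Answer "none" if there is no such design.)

Head-to-head results (13 engineers):
Concept 2 vs Concept 1: Concept 2 is ranked higher on 2+3+3 = 8 ballots, Concept 1 on 5. Concept 2 wins 8–5.
Concept 2 vs Model S1: Concept 2 wins 11–2.
Concept 2 vs Cirrus: Concept 2 is ranked higher on 3+3 = 6 ballots, Cirrus on 7. Cirrus wins 7–6.
Concept 2–Model U: Concept 2 8–5.
Concept 1 vs Model S1: 2+3+3+3 = 11 for Concept 1, 2 for Model S1 — Concept 1 by 11–2.
Concept 1 vs Cirrus: Concept 1 is ranked higher on 3+3+3 = 9 ballots, Cirrus on 4. Concept 1 wins 9–4.
Concept 1–Model U: Concept 1 10–3.
Model S1–Cirrus: Cirrus 10–3.
Model S1 vs Model U: Model S1 preferred on 2 ballots; Model U wins 11–2.
Cirrus vs Model U: 7 to 6, Cirrus.
Model S1 loses to every other design — it is the Condorcet loser.

Model S1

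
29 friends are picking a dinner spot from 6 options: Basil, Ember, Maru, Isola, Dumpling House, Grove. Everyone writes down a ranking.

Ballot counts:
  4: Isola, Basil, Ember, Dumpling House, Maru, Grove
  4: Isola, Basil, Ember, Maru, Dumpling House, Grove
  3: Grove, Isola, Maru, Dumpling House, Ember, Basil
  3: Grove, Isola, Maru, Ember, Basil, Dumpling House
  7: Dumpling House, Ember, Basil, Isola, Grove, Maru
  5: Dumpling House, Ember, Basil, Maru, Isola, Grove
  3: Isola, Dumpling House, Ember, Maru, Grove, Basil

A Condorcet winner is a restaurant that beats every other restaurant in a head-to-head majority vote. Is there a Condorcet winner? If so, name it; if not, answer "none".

Isola

Head-to-head results (29 friends):
Basil vs Ember: Ember wins 21–8.
Basil vs Maru: Basil wins 20–9.
Basil–Isola: Isola 17–12.
Basil vs Dumpling House: Basil is ranked higher on 4+4+3 = 11 ballots, Dumpling House on 18. Dumpling House wins 18–11.
Basil vs Grove: Basil preferred on 4+4+7+5 = 20 ballots; Basil wins 20–9.
Ember–Maru: Ember 23–6.
Ember–Isola: Isola 17–12.
Ember vs Dumpling House: Ember preferred on 4+4+3 = 11 ballots; Dumpling House wins 18–11.
Ember vs Grove: 4+4+7+5+3 = 23 for Ember, 6 for Grove — Ember by 23–6.
Maru vs Isola: Isola, 24–5.
Maru vs Dumpling House: Dumpling House wins 19–10.
Maru vs Grove: 16 to 13, Maru.
Isola vs Dumpling House: 4+4+3+3+3 = 17 for Isola, 12 for Dumpling House — Isola by 17–12.
Isola vs Grove: Isola, 23–6.
Dumpling House vs Grove: Dumpling House is ranked higher on 4+4+7+5+3 = 23 ballots, Grove on 6. Dumpling House wins 23–6.
Isola wins every pairwise contest, so Isola is the Condorcet winner.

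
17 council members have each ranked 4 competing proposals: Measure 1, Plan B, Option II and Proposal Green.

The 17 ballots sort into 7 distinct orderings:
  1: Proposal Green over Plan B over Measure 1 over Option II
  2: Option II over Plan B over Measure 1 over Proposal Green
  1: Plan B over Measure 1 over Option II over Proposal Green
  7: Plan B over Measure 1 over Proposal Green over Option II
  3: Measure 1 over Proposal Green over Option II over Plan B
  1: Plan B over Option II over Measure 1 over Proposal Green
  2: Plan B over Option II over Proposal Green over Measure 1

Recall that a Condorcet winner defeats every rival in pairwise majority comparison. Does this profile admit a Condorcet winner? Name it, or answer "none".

Plan B

Head-to-head results (17 council members):
Measure 1 vs Plan B: 3 to 14, Plan B.
Measure 1 vs Option II: Measure 1 is ranked higher on 1+1+7+3 = 12 ballots, Option II on 5. Measure 1 wins 12–5.
Measure 1 vs Proposal Green: Measure 1 preferred on 2+1+7+3+1 = 14 ballots; Measure 1 wins 14–3.
Plan B vs Option II: 1+1+7+1+2 = 12 for Plan B, 5 for Option II — Plan B by 12–5.
Plan B vs Proposal Green: 2+1+7+1+2 = 13 for Plan B, 4 for Proposal Green — Plan B by 13–4.
Option II vs Proposal Green: Option II is ranked higher on 2+1+1+2 = 6 ballots, Proposal Green on 11. Proposal Green wins 11–6.
Plan B beats each of Measure 1, Option II, Proposal Green — Plan B is the Condorcet winner.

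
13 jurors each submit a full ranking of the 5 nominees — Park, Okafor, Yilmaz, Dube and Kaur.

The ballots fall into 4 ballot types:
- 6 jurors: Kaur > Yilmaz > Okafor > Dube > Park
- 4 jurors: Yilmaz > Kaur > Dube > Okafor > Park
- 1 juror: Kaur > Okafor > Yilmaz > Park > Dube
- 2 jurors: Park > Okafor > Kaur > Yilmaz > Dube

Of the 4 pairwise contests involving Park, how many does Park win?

0

Park against each rival (13 jurors):
Park vs Okafor: 2 for Park, 11 for Okafor — Okafor by 11–2.
Park vs Yilmaz: 2 for Park, 11 for Yilmaz — Yilmaz by 11–2.
Park–Dube: Dube 10–3.
Park vs Kaur: Park is ranked higher on 2 ballots, Kaur on 11. Kaur wins 11–2.
Park beats no one; loses to Okafor, Yilmaz, Dube, Kaur — 0 pairwise wins.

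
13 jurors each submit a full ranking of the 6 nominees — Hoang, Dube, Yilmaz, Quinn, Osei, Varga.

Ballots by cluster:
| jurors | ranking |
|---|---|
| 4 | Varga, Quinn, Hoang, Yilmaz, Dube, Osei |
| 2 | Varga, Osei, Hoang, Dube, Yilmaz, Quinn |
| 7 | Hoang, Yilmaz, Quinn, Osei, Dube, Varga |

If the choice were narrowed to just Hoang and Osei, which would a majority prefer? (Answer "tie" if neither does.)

Ballots ranking Hoang above Osei: 4 + 7 = 11.
Ballots ranking Osei above Hoang: 13 − 11 = 2.
Hoang wins the head-to-head 11–2.

Hoang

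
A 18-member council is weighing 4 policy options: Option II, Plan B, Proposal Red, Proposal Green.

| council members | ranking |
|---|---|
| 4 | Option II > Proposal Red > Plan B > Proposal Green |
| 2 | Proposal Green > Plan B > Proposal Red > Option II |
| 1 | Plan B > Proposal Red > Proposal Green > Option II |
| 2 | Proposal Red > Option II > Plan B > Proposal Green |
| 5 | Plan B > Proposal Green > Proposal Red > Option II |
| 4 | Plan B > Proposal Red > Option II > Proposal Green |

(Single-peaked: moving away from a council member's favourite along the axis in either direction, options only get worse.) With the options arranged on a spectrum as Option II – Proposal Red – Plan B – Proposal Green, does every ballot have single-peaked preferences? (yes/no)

Axis positions: Option II=1, Proposal Red=2, Plan B=3, Proposal Green=4.
Faction 1 (peak Option II at position 1): ranking walks positions 1-2-3-4, expanding outward from the peak — single-peaked.
Faction 2 (peak Proposal Green at position 4): ranking walks positions 4-3-2-1, expanding outward from the peak — single-peaked.
Faction 3 (peak Plan B at position 3): ranking walks positions 3-2-4-1, expanding outward from the peak — single-peaked.
Faction 4 (peak Proposal Red at position 2): ranking walks positions 2-1-3-4, expanding outward from the peak — single-peaked.
Faction 5 (peak Plan B at position 3): ranking walks positions 3-4-2-1, expanding outward from the peak — single-peaked.
Faction 6 (peak Plan B at position 3): ranking walks positions 3-2-1-4, expanding outward from the peak — single-peaked.
Every ranking is single-peaked on this axis.

yes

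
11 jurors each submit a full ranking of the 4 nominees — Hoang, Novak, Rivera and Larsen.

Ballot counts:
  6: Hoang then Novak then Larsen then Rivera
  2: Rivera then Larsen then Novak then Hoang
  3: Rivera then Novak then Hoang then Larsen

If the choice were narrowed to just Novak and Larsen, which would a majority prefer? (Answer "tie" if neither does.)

Novak

Ballots ranking Novak above Larsen: 6 + 3 = 9.
Ballots ranking Larsen above Novak: 11 − 9 = 2.
Novak wins the head-to-head 9–2.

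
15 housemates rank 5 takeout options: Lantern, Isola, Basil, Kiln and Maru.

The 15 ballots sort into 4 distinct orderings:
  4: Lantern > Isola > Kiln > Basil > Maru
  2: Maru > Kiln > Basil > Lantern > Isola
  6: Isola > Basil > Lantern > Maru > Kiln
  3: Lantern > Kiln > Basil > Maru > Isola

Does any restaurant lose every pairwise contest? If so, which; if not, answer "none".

Pairwise majorities:
Lantern vs Isola: 9 to 6, Lantern.
Lantern vs Basil: Basil, 8–7.
Lantern vs Kiln: Lantern is ranked higher on 4+6+3 = 13 ballots, Kiln on 2. Lantern wins 13–2.
Lantern vs Maru: Lantern preferred on 4+6+3 = 13 ballots; Lantern wins 13–2.
Isola vs Basil: Isola, 10–5.
Isola vs Kiln: 10 to 5, Isola.
Isola vs Maru: Isola preferred on 4+6 = 10 ballots; Isola wins 10–5.
Basil–Kiln: Kiln 9–6.
Basil vs Maru: Basil is ranked higher on 4+6+3 = 13 ballots, Maru on 2. Basil wins 13–2.
Kiln vs Maru: Maru, 8–7.
Each restaurant has at least one pairwise win (Lantern beats Isola; Isola beats Basil; Basil beats Lantern; Kiln beats Basil; Maru beats Kiln) — no Condorcet loser.

none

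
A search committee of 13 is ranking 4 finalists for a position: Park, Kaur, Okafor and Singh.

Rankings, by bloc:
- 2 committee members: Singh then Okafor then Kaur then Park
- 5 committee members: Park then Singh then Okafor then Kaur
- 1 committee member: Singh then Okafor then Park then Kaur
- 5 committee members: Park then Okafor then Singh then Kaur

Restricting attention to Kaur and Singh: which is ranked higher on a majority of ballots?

No ballot ranks Kaur above Singh: 0.
Ballots ranking Singh above Kaur: 13 − 0 = 13.
Singh wins the head-to-head 13–0.

Singh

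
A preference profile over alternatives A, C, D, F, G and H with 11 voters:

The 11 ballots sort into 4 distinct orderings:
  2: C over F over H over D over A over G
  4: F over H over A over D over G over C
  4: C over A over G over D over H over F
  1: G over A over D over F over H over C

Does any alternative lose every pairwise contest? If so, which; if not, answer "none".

Head-to-head results (11 voters):
A vs C: C wins 6–5.
A vs D: 4+4+1 = 9 for A, 2 for D — A by 9–2.
A–F: F 6–5.
A vs G: A, 10–1.
A vs H: A is ranked higher on 4+1 = 5 ballots, H on 6. H wins 6–5.
C vs D: 6 to 5, C.
C vs F: 2+4 = 6 for C, 5 for F — C by 6–5.
C vs G: 6 to 5, C.
C vs H: 2+4 = 6 for C, 5 for H — C by 6–5.
D vs F: D is ranked higher on 4+1 = 5 ballots, F on 6. F wins 6–5.
D vs G: D is ranked higher on 2+4 = 6 ballots, G on 5. D wins 6–5.
D vs H: H wins 6–5.
F vs G: F is ranked higher on 2+4 = 6 ballots, G on 5. F wins 6–5.
F vs H: F preferred on 2+4+1 = 7 ballots; F wins 7–4.
G vs H: G preferred on 4+1 = 5 ballots; H wins 6–5.
G loses to every other alternative — it is the Condorcet loser.

G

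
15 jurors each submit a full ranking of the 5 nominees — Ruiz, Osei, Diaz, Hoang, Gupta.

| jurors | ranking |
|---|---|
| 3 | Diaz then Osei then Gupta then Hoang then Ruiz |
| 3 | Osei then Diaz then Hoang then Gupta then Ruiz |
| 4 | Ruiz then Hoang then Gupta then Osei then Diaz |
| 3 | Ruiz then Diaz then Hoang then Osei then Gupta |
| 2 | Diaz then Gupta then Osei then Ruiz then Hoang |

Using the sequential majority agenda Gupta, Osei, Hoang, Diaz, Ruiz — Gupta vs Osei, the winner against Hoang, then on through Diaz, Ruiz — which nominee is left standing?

Round 1: Gupta vs Osei — 6–9, Osei advances.
Round 2: Osei vs Hoang — 8–7, Osei advances.
Round 3: Osei vs Diaz — 7–8, Diaz advances.
Round 4: Diaz vs Ruiz — 8–7, Diaz advances.
Diaz survives the agenda.

Diaz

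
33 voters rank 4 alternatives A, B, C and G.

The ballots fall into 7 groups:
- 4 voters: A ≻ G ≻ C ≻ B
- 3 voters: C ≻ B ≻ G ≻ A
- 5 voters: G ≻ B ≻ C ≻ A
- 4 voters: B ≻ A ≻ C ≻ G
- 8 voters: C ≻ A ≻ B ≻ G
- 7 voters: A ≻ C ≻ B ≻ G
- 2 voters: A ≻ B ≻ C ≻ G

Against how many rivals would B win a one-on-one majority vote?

B against each rival (33 voters):
B vs A: A, 21–12.
B vs C: B preferred on 5+4+2 = 11 ballots; C wins 22–11.
B vs G: B is ranked higher on 3+4+8+7+2 = 24 ballots, G on 9. B wins 24–9.
B beats G; loses to A, C — 1 pairwise win.

1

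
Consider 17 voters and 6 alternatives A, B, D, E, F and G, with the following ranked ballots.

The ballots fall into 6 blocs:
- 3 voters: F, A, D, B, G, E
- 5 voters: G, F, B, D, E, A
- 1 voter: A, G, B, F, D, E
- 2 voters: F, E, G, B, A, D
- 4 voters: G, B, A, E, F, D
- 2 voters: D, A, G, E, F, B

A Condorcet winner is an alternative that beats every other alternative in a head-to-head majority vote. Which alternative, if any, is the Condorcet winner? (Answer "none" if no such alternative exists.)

G

Check each pair by majority over 17 ballots:
A vs B: 3+1+2 = 6 for A, 11 for B — B by 11–6.
A vs D: A is ranked higher on 3+1+2+4 = 10 ballots, D on 7. A wins 10–7.
A vs E: A, 10–7.
A vs F: 7 to 10, F.
A vs G: G wins 11–6.
B–D: B 12–5.
B vs E: B preferred on 3+5+1+4 = 13 ballots; B wins 13–4.
B vs F: 1+4 = 5 for B, 12 for F — F by 12–5.
B vs G: B preferred on 3 ballots; G wins 14–3.
D vs E: D wins 11–6.
D vs F: 2 to 15, F.
D–G: G 12–5.
E vs F: F, 11–6.
E vs G: 2 for E, 15 for G — G by 15–2.
F vs G: F is ranked higher on 3+2 = 5 ballots, G on 12. G wins 12–5.
G beats each of A, B, D, E, F — G is the Condorcet winner.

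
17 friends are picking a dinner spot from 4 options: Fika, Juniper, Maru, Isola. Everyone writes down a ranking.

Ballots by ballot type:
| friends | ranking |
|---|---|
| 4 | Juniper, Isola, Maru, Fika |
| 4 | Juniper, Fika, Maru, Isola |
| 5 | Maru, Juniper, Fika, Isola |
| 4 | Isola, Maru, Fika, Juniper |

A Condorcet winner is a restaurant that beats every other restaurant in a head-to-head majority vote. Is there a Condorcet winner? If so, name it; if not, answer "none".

Head-to-head results (17 friends):
Fika vs Juniper: Juniper, 13–4.
Fika–Maru: Maru 13–4.
Fika vs Isola: Fika, 9–8.
Juniper vs Maru: Juniper preferred on 4+4 = 8 ballots; Maru wins 9–8.
Juniper vs Isola: Juniper preferred on 4+4+5 = 13 ballots; Juniper wins 13–4.
Maru vs Isola: Maru wins 9–8.
Maru wins every pairwise contest, so Maru is the Condorcet winner.

Maru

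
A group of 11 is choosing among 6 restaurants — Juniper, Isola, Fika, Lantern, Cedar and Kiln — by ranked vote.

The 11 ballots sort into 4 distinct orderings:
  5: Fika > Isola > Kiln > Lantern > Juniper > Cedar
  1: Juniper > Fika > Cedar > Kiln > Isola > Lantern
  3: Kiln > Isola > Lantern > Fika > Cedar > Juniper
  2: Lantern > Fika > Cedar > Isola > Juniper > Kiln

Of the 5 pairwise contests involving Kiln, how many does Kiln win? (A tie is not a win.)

3

Kiln against each rival (11 friends):
Kiln vs Juniper: 5+3 = 8 for Kiln, 3 for Juniper — Kiln by 8–3.
Kiln vs Isola: 1+3 = 4 for Kiln, 7 for Isola — Isola by 7–4.
Kiln–Fika: Fika 8–3.
Kiln vs Lantern: 5+1+3 = 9 for Kiln, 2 for Lantern — Kiln by 9–2.
Kiln vs Cedar: Kiln wins 8–3.
Kiln beats Juniper, Lantern, Cedar; loses to Isola, Fika — 3 pairwise wins.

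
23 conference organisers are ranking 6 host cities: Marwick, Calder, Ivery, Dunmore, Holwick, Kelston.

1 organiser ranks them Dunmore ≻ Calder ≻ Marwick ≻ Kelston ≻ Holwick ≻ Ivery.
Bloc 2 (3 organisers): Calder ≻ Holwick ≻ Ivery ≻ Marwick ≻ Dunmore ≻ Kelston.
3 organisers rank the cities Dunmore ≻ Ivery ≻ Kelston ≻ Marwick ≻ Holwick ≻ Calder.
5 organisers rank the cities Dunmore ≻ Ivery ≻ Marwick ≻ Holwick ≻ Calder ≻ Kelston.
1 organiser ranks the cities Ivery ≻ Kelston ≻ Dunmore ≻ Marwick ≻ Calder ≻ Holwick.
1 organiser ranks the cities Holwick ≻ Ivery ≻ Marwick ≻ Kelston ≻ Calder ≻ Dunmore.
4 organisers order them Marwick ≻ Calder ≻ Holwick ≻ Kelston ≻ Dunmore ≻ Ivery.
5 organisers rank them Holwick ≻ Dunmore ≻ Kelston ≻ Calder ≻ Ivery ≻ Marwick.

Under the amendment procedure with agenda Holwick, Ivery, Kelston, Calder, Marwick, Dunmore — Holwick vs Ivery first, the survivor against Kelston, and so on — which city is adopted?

Round 1: Holwick vs Ivery — 14–9, Holwick advances.
Round 2: Holwick vs Kelston — 18–5, Holwick advances.
Round 3: Holwick vs Calder — 14–9, Holwick advances.
Round 4: Holwick vs Marwick — 9–14, Marwick advances.
Round 5: Marwick vs Dunmore — 8–15, Dunmore advances.
Dunmore survives the agenda.

Dunmore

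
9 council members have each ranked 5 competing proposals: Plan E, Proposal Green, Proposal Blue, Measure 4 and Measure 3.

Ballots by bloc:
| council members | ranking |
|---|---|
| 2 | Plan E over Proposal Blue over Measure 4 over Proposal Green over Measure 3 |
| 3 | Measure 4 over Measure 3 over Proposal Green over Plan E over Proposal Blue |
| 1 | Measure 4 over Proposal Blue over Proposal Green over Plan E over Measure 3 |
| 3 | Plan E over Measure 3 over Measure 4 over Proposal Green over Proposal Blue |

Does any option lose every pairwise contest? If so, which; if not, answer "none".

Pairwise majorities:
Plan E vs Proposal Green: Plan E wins 5–4.
Plan E–Proposal Blue: Plan E 8–1.
Plan E vs Measure 4: Plan E preferred on 2+3 = 5 ballots; Plan E wins 5–4.
Plan E vs Measure 3: 6 to 3, Plan E.
Proposal Green–Proposal Blue: Proposal Green 6–3.
Proposal Green vs Measure 4: 0 to 9, Measure 4.
Proposal Green vs Measure 3: Measure 3 wins 6–3.
Proposal Blue vs Measure 4: 2 to 7, Measure 4.
Proposal Blue vs Measure 3: Proposal Blue preferred on 2+1 = 3 ballots; Measure 3 wins 6–3.
Measure 4 vs Measure 3: Measure 4, 6–3.
Proposal Blue is beaten in every head-to-head and is the Condorcet loser.

Proposal Blue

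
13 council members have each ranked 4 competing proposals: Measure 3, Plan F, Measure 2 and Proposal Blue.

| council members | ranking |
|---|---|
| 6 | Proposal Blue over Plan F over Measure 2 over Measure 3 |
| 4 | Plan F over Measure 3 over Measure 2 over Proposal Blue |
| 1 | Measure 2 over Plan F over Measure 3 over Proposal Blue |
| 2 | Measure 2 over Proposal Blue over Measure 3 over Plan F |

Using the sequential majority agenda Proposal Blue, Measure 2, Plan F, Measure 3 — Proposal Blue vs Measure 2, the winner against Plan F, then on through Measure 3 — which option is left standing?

Plan F

Round 1: Proposal Blue vs Measure 2 — 6–7, Measure 2 advances.
Round 2: Measure 2 vs Plan F — 3–10, Plan F advances.
Round 3: Plan F vs Measure 3 — 11–2, Plan F advances.
The agenda winner is Plan F.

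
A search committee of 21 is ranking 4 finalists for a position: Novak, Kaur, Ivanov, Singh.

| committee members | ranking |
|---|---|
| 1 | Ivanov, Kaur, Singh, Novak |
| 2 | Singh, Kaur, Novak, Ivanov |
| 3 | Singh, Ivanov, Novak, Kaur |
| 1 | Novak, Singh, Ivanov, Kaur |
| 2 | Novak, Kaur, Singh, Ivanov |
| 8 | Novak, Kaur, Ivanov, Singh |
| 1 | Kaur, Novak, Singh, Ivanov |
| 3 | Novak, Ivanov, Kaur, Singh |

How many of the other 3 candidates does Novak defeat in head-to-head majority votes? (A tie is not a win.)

Novak against each rival (21 committee members):
Novak–Kaur: Novak 17–4.
Novak vs Ivanov: Novak wins 17–4.
Novak vs Singh: Novak preferred on 1+2+8+1+3 = 15 ballots; Novak wins 15–6.
Novak beats Kaur, Ivanov, Singh — 3 pairwise wins.

3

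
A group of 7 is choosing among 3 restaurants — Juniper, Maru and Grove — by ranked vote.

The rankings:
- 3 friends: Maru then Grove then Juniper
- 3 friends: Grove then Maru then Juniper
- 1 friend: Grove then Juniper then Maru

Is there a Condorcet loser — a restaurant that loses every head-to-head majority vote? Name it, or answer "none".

Head-to-head results (7 friends):
Juniper vs Maru: 1 for Juniper, 6 for Maru — Maru by 6–1.
Juniper vs Grove: 0 to 7, Grove.
Maru vs Grove: Maru is ranked higher on 3 ballots, Grove on 4. Grove wins 4–3.
Only Juniper has no wins; Juniper is the Condorcet loser.

Juniper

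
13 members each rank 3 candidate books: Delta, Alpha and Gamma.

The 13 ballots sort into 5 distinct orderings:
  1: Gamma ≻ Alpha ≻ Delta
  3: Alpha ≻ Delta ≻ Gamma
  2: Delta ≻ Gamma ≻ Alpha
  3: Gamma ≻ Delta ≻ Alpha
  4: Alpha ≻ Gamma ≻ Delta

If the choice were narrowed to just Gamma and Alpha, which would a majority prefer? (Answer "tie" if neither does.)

Alpha

Ballots ranking Gamma above Alpha: 1 + 2 + 3 = 6.
Ballots ranking Alpha above Gamma: 13 − 6 = 7.
Alpha wins the head-to-head 7–6.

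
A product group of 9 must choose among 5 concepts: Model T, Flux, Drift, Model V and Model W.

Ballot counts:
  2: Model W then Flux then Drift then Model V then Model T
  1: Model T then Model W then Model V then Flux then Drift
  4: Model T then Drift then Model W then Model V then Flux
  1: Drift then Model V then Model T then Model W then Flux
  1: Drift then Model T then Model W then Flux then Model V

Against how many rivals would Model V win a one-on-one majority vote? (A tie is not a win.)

Model V against each rival (9 engineers):
Model V vs Model T: 3 to 6, Model T.
Model V vs Flux: 6 to 3, Model V.
Model V vs Drift: Model V is ranked higher on 1 ballot, Drift on 8. Drift wins 8–1.
Model V vs Model W: Model W, 8–1.
Model V beats Flux; loses to Model T, Drift, Model W — 1 pairwise win.

1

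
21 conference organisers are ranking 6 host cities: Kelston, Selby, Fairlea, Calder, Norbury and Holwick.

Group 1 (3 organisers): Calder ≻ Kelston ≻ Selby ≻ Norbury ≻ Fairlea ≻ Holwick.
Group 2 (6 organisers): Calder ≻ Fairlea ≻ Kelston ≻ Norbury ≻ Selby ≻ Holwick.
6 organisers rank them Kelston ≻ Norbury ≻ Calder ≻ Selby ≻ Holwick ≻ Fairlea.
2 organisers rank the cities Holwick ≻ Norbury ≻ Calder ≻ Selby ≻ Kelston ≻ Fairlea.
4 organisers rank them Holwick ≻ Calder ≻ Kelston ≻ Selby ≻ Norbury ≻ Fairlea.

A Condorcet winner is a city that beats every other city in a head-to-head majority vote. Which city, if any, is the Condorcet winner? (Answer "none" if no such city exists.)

Calder

Pairwise majorities:
Kelston vs Selby: Kelston wins 19–2.
Kelston vs Fairlea: Kelston wins 15–6.
Kelston vs Calder: Calder, 15–6.
Kelston vs Norbury: Kelston, 19–2.
Kelston vs Holwick: Kelston, 15–6.
Selby vs Fairlea: Selby wins 15–6.
Selby–Calder: Calder 21–0.
Selby–Norbury: Norbury 14–7.
Selby–Holwick: Selby 15–6.
Fairlea vs Calder: Calder, 21–0.
Fairlea–Norbury: Norbury 15–6.
Fairlea–Holwick: Holwick 12–9.
Calder vs Norbury: Calder, 13–8.
Calder vs Holwick: Calder, 15–6.
Norbury vs Holwick: Norbury wins 15–6.
Calder defeats every rival head-to-head and is the Condorcet winner.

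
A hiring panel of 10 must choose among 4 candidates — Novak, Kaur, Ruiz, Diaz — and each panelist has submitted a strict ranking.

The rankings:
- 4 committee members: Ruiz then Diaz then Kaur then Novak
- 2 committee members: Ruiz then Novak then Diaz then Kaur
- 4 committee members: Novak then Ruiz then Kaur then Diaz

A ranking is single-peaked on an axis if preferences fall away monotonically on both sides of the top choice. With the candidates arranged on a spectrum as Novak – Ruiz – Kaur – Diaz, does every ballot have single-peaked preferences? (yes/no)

Axis positions: Novak=1, Ruiz=2, Kaur=3, Diaz=4.
Cluster 1: ranking walks positions 2-4-3-1; Diaz is ranked above Kaur even though Kaur lies between Diaz and the peak Ruiz on the axis — preferences dip and rise again. Not single-peaked.
Cluster 2: ranking walks positions 2-1-4-3; Diaz is ranked above Kaur even though Kaur lies between Diaz and the peak Ruiz on the axis — preferences dip and rise again. Not single-peaked.
Cluster 3 (peak Novak at position 1): ranking walks positions 1-2-3-4, expanding outward from the peak — single-peaked.
Cluster 1 violates single-peakedness, so the profile is not single-peaked on this axis.

no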